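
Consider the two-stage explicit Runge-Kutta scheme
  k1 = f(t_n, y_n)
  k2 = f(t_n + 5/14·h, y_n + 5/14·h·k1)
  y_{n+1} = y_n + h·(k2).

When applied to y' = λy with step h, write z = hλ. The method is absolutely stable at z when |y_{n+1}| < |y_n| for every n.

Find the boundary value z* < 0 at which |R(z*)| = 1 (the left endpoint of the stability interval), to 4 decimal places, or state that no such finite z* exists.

z* = -2.8000.

Set f=λy, z=hλ:
  k1=λy_n ⇒ h·k1=z·y_n;  k2=λ(1+5/14z)y_n ⇒ h·k2=z(1+5/14z)y_n
  y_{n+1}/y_n = 1 + z(1+5/14z) = 1 + z + 5/14z²
  so R(z) = 1 + z + 5/14z².

Need |R(x)|<1, x<0.
x=-1.27: |R|=0.3060
R=1: x+5/14x²=0 ⇒ x=−14/5=-2.8000; min R=1−1/(4·5/14)=0.3000>−1
Confirm numerically:
  x=-2.414: |R|=0.66721 <1
  x=-2.129: |R|=0.48980 <1
  x=-1.511: |R|=0.30440 <1
  x=-1.422: |R|=0.30017 <1
  x=-3.328: |R|=1.62757 >1
  x=-3.290: |R|=1.57575 >1
  x=-3.218: |R|=1.48040 >1
Interval (-2.8000, 0).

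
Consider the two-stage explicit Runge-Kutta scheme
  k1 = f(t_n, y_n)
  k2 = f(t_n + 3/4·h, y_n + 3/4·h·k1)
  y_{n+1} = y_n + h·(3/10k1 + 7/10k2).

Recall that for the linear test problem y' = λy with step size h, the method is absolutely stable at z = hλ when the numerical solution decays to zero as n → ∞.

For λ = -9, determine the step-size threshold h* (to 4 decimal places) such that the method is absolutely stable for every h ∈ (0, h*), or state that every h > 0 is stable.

(-1.9048,0); λ=-9 ⇒ h* = (40/21)/9 = 0.2116.

Test eqn y'=λy, z=hλ:
  k1=λy_n ⇒ h·k1=z·y_n;  k2=λ(1+3/4z)y_n ⇒ h·k2=z(1+3/4z)y_n
  y_{n+1}/y_n = 1 + 3/10z + 7/10z(1+3/4z) = 1 + z + 21/40z²
  R(z) = 1 + z + 21/40z².

Find x<0 with |R(x)|<1.
x=-1.05: |R|=0.5288
R=1: x+21/40x²=0 ⇒ x=−40/21=-1.9048; min R=1−1/(4·21/40)=0.5238>−1
Confirm numerically:
  x=-1.381: |R|=0.62026 <1
  x=-0.899: |R|=0.52531 <1
  x=-0.770: |R|=0.54127 <1
  x=-2.451: |R|=1.70289 >1
  x=-2.218: |R|=1.36475 >1
So |R|<1 on (-1.9048, 0).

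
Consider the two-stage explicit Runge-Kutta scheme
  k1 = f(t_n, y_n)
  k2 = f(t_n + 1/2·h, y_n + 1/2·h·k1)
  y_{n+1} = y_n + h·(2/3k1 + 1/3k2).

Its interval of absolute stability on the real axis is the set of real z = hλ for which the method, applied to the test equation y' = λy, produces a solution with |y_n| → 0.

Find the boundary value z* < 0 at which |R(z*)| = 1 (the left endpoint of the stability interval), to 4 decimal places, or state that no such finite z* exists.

z* = -6.0000.

With y'=λy (z=hλ):
  k1=λy_n ⇒ h·k1=z·y_n;  k2=λ(1+1/2z)y_n ⇒ h·k2=z(1+1/2z)y_n
  y_{n+1}/y_n = 1 + 2/3z + 1/3z(1+1/2z) = 1 + z + 1/6z²
  R(z) = 1 + z + 1/6z².

Solve |R(x)|<1 on ℝ⁻.
x=-0.62: |R|=0.4441
R=1: x+1/6x²=0 ⇒ x=−6=-6.0000; min R=1−1/(4·1/6)=-0.5000>−1
Confirm numerically:
  x=-3.793: |R|=0.39519 <1
  x=-3.464: |R|=0.46412 <1
  x=-3.313: |R|=0.48367 <1
  x=-2.972: |R|=0.49987 <1
  x=-6.504: |R|=1.54634 >1
  x=-6.044: |R|=1.04432 >1
Stable set (-6.0000, 0).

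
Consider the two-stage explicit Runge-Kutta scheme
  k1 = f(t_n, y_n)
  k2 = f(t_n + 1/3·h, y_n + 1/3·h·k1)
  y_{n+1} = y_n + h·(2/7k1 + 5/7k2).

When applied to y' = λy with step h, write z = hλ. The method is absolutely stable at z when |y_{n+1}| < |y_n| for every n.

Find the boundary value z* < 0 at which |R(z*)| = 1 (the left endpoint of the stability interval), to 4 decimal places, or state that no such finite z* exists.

left endpoint -4.2000.

With y'=λy (z=hλ):
  k1=λy_n ⇒ h·k1=z·y_n;  k2=λ(1+1/3z)y_n ⇒ h·k2=z(1+1/3z)y_n
  y_{n+1}/y_n = 1 + 2/7z + 5/7z(1+1/3z) = 1 + z + 5/21z²
  so R(z) = 1 + z + 5/21z².

Find x<0 with |R(x)|<1.
x=-0.69: |R|=0.4234
R=1: x+5/21x²=0 ⇒ x=−21/5=-4.2000; min R=1−1/(4·5/21)=-0.0500>−1
Confirm numerically:
  x=-3.224: |R|=0.25080 <1
  x=-2.863: |R|=0.08861 <1
  x=-2.103: |R|=0.05000 <1
  x=-4.514: |R|=1.33748 >1
  x=-4.481: |R|=1.29980 >1
  x=-4.264: |R|=1.06498 >1
Stable set (-4.2000, 0).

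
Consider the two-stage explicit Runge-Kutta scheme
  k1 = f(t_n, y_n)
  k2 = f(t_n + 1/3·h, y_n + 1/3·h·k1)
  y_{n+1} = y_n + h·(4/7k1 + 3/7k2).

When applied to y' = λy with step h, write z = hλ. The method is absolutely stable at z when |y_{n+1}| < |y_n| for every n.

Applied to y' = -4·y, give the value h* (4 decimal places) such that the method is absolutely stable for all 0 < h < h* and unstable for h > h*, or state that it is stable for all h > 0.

(-7.0000,0); λ=-4 ⇒ h* = (7)/4 = 1.7500.

On y'=λy, z=hλ:
  k1=λy_n ⇒ h·k1=z·y_n;  k2=λ(1+1/3z)y_n ⇒ h·k2=z(1+1/3z)y_n
  y_{n+1}/y_n = 1 + 4/7z + 3/7z(1+1/3z) = 1 + z + 1/7z²
  Hence R(z) = 1 + z + 1/7z².

Need |R(x)|<1, x<0.
x=-1.49: |R|=0.1728
R=1: x+1/7x²=0 ⇒ x=−7=-7.0000; min R=1−1/(4·1/7)=-0.7500>−1
Confirm numerically:
  x=-6.784: |R|=0.79067 <1
  x=-6.369: |R|=0.42588 <1
  x=-5.622: |R|=0.10673 <1
  x=-5.195: |R|=0.33957 <1
  x=-7.584: |R|=1.63272 >1
  x=-7.361: |R|=1.37962 >1
  x=-7.278: |R|=1.28904 >1
Stable set (-7.0000, 0).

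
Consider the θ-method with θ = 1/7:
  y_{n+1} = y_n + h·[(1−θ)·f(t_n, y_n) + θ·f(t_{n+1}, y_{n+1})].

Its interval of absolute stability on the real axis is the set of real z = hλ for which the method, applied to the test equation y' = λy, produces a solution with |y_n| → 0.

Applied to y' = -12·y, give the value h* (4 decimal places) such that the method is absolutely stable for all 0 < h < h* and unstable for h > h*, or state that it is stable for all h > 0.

On y'=λy, z=hλ:
  y_{n+1} = y_n + z·[6/7·y_n + 1/7·y_{n+1}] ⇒ (1 − 1/7z)y_{n+1} = (1 + 6/7z)y_n
  ⇒ R(z) = (1 + 6/7z)/(1 − 1/7z).

Solve |R(x)|<1 on ℝ⁻.
x=-0.88: |R|=0.2183
R=−1: 1+6/7x = −1+1/7x ⇒ -5/7x=2 ⇒ x=2/(-5/7)=-2.8000
Confirm numerically:
  x=-2.008: |R|=0.56039 <1
  x=-1.818: |R|=0.44318 <1
  x=-1.456: |R|=0.20530 <1
  x=-3.271: |R|=1.22929 >1
  x=-3.162: |R|=1.17811 >1
Interval (-2.8000, 0).

(-2.8000,0); λ=-12 ⇒ h* = (14/5)/12 = 0.2333.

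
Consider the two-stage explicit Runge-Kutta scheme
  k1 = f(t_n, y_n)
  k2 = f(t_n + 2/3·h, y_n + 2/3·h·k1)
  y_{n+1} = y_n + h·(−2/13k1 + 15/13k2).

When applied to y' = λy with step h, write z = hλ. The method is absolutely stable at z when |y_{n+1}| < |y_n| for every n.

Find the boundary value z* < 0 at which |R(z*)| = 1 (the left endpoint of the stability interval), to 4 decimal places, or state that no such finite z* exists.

left endpoint -1.3000.

Set f=λy, z=hλ:
  k1=λy_n ⇒ h·k1=z·y_n;  k2=λ(1+2/3z)y_n ⇒ h·k2=z(1+2/3z)y_n
  y_{n+1}/y_n = 1 − 2/13z + 15/13z(1+2/3z) = 1 + z + 10/13z²
  so R(z) = 1 + z + 10/13z².

Need |R(x)|<1, x<0.
x=-1.78: |R|=1.6572
R=1: x+10/13x²=0 ⇒ x=−13/10=-1.3000; min R=1−1/(4·10/13)=0.6750>−1
Confirm numerically:
  x=-0.880: |R|=0.71569 <1
  x=-0.808: |R|=0.69420 <1
  x=-0.566: |R|=0.68043 <1
  x=-1.893: |R|=1.86350 >1
  x=-1.678: |R|=1.48791 >1
  x=-1.455: |R|=1.17348 >1
Interval (-1.3000, 0).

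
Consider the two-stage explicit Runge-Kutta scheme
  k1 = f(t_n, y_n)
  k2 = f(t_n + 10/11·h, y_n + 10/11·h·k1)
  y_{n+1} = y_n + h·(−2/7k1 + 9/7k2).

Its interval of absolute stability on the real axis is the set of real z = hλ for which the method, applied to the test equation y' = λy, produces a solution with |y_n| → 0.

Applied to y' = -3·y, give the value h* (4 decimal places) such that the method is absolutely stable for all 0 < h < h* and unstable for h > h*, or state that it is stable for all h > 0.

On y'=λy, z=hλ:
  k1=λy_n ⇒ h·k1=z·y_n;  k2=λ(1+10/11z)y_n ⇒ h·k2=z(1+10/11z)y_n
  y_{n+1}/y_n = 1 − 2/7z + 9/7z(1+10/11z) = 1 + z + 90/77z²
  ⇒ R(z) = 1 + z + 90/77z².

Boundary: |R(x)|=1, x<0.
x=-1.25: |R|=1.5763
R=1: x+90/77x²=0 ⇒ x=−77/90=-0.8556; min R=1−1/(4·90/77)=0.7861>−1
Confirm numerically:
  x=-0.738: |R|=0.89860 <1
  x=-0.633: |R|=0.83534 <1
  x=-0.351: |R|=0.79300 <1
  x=-1.277: |R|=1.62905 >1
  x=-1.003: |R|=1.17285 >1
  x=-0.967: |R|=1.12596 >1
Stable set (-0.8556, 0).

(-0.8556,0); λ=-3 ⇒ h* = (77/90)/3 = 0.2852.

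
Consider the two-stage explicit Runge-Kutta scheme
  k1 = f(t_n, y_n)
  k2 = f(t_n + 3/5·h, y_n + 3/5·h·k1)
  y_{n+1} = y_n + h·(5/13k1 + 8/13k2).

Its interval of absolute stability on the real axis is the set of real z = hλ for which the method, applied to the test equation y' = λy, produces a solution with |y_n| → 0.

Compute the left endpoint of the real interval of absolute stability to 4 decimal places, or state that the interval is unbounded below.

left endpoint -2.7083.

Set f=λy, z=hλ:
  k1=λy_n ⇒ h·k1=z·y_n;  k2=λ(1+3/5z)y_n ⇒ h·k2=z(1+3/5z)y_n
  y_{n+1}/y_n = 1 + 5/13z + 8/13z(1+3/5z) = 1 + z + 24/65z²
  so R(z) = 1 + z + 24/65z².

Need |R(x)|<1, x<0.
x=-1.42: |R|=0.3245
R=1: x+24/65x²=0 ⇒ x=−65/24=-2.7083; min R=1−1/(4·24/65)=0.3229>−1
Confirm numerically:
  x=-1.960: |R|=0.45844 <1
  x=-1.859: |R|=0.41702 <1
  x=-1.647: |R|=0.35458 <1
  x=-3.242: |R|=1.63882 >1
  x=-3.033: |R|=1.36359 >1
So |R|<1 on (-2.7083, 0).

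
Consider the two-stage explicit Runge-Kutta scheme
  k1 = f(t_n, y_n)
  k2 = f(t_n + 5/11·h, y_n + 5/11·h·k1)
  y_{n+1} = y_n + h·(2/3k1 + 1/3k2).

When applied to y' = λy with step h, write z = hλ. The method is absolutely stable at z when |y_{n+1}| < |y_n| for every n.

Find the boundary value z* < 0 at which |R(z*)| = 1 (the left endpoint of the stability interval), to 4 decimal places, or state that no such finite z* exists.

left endpoint -6.6000.

Test eqn y'=λy, z=hλ:
  k1=λy_n ⇒ h·k1=z·y_n;  k2=λ(1+5/11z)y_n ⇒ h·k2=z(1+5/11z)y_n
  y_{n+1}/y_n = 1 + 2/3z + 1/3z(1+5/11z) = 1 + z + 5/33z²
  R(z) = 1 + z + 5/33z².

Solve |R(x)|<1 on ℝ⁻.
x=-1.5: |R|=0.1591
R=1: x+5/33x²=0 ⇒ x=−33/5=-6.6000; min R=1−1/(4·5/33)=-0.6500>−1
Confirm numerically:
  x=-5.544: |R|=0.11296 <1
  x=-4.771: |R|=0.32215 <1
  x=-3.671: |R|=0.62915 <1
  x=-3.553: |R|=0.64030 <1
  x=-6.828: |R|=1.23588 >1
  x=-6.734: |R|=1.13672 >1
  x=-6.632: |R|=1.03216 >1
Stable set (-6.6000, 0).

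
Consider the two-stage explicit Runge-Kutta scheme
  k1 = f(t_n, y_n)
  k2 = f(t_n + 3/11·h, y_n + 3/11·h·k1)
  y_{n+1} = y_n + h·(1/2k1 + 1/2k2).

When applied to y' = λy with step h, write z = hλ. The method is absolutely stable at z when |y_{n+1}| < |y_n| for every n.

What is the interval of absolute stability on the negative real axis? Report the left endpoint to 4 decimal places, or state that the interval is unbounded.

(-7.3333, 0).

Test eqn y'=λy, z=hλ:
  k1=λy_n ⇒ h·k1=z·y_n;  k2=λ(1+3/11z)y_n ⇒ h·k2=z(1+3/11z)y_n
  y_{n+1}/y_n = 1 + 1/2z + 1/2z(1+3/11z) = 1 + z + 3/22z²
  so R(z) = 1 + z + 3/22z².

Need |R(x)|<1, x<0.
x=-1.4: |R|=0.1327
R=1: x+3/22x²=0 ⇒ x=−22/3=-7.3333; min R=1−1/(4·3/22)=-0.8333>−1
Confirm numerically:
  x=-5.666: |R|=0.28824 <1
  x=-3.329: |R|=0.81779 <1
  x=-2.936: |R|=0.76053 <1
  x=-7.894: |R|=1.60353 >1
  x=-7.536: |R|=1.20827 >1
  x=-7.453: |R|=1.12162 >1
Interval (-7.3333, 0).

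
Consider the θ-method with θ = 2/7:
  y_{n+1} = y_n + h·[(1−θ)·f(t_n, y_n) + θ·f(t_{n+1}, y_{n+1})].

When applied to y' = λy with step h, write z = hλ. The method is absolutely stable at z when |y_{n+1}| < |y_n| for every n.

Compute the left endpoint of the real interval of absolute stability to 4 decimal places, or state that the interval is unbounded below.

On y'=λy, z=hλ:
  y_{n+1} = y_n + z·[5/7·y_n + 2/7·y_{n+1}] ⇒ (1 − 2/7z)y_{n+1} = (1 + 5/7z)y_n
  R(z) = (1 + 5/7z)/(1 − 2/7z).

Find x<0 with |R(x)|<1.
x=-1.43: |R|=0.0152
R=−1: 1+5/7x = −1+2/7x ⇒ -3/7x=2 ⇒ x=2/(-3/7)=-4.6667
Confirm numerically:
  x=-4.464: |R|=0.96183 <1
  x=-4.165: |R|=0.90183 <1
  x=-4.082: |R|=0.88433 <1
  x=-3.794: |R|=0.82054 <1
  x=-5.206: |R|=1.09292 >1
  x=-4.880: |R|=1.03819 >1
  x=-4.876: |R|=1.03749 >1
So |R|<1 on (-4.6667, 0).

z* = -4.6667.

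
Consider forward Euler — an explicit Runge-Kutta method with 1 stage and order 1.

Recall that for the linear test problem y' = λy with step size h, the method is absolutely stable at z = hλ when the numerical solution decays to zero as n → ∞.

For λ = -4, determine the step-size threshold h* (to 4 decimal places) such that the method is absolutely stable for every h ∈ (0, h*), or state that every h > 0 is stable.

(-2.0000,0); λ=-4 ⇒ h* = 0.5000.

Test eqn y'=λy, z=hλ:
  order 1, 1-stage ⇒ R(z)=1+z
  (e.g. R(-0.34)=0.66000, |R|=0.66000)

Find x<0 with |R(x)|<1.
x=-0.34: |R|=0.6600
|R(-1.06)|=0.0600 |R(-0.96)|=0.0400 |R(-0.82)|=0.1800
Bisect:
  x_lo=-2.6643 |R|=1.6643  x_hi=-0.3313 |R|=0.6687
  mid=-1.49781 |R|=0.49781 →hi
  mid=-2.08104 |R|=1.08104 →lo
  mid=-1.78942 |R|=0.78942 →hi
  mid=-1.93523 |R|=0.93523 →hi
  mid=-2.00814 |R|=1.00814 →lo
  mid=-1.97168 |R|=0.97168 →hi
  mid=-1.98991 |R|=0.98991 →hi
  mid=-1.99902 |R|=0.99902 →hi
  mid=-2.00358 |R|=1.00358 →lo
  ...
  [-2.00002,-1.99988] ⇒ x*=-2.0000
So |R|<1 on (-2.0000, 0).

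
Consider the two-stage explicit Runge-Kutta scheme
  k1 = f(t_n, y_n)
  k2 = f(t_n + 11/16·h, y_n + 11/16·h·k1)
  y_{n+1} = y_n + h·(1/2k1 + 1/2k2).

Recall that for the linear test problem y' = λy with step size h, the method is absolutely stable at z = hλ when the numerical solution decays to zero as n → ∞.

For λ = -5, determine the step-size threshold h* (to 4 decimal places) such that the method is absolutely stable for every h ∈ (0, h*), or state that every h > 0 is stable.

Test eqn y'=λy, z=hλ:
  k1=λy_n ⇒ h·k1=z·y_n;  k2=λ(1+11/16z)y_n ⇒ h·k2=z(1+11/16z)y_n
  y_{n+1}/y_n = 1 + 1/2z + 1/2z(1+11/16z) = 1 + z + 11/32z²
  Hence R(z) = 1 + z + 11/32z².

Need |R(x)|<1, x<0.
x=-0.72: |R|=0.4582
R=1: x+11/32x²=0 ⇒ x=−32/11=-2.9091; min R=1−1/(4·11/32)=0.2727>−1
Confirm numerically:
  x=-2.424: |R|=0.59580 <1
  x=-1.979: |R|=0.36728 <1
  x=-1.399: |R|=0.27379 <1
  x=-3.112: |R|=1.21706 >1
  x=-3.000: |R|=1.09375 >1
So |R|<1 on (-2.9091, 0).

(-2.9091,0); λ=-5 ⇒ h* = (32/11)/5 = 0.5818.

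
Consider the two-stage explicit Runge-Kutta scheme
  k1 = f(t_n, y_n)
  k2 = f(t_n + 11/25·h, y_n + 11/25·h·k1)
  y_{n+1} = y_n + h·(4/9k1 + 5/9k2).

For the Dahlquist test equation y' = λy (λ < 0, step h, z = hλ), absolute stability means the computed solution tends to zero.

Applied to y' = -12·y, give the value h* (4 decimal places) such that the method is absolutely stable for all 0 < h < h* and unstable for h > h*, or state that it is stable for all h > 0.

(-4.0909,0); λ=-12 ⇒ h* = (45/11)/12 = 0.3409.

With y'=λy (z=hλ):
  k1=λy_n ⇒ h·k1=z·y_n;  k2=λ(1+11/25z)y_n ⇒ h·k2=z(1+11/25z)y_n
  y_{n+1}/y_n = 1 + 4/9z + 5/9z(1+11/25z) = 1 + z + 11/45z²
  ⇒ R(z) = 1 + z + 11/45z².

Need |R(x)|<1, x<0.
x=-1.02: |R|=0.2343
R=1: x+11/45x²=0 ⇒ x=−45/11=-4.0909; min R=1−1/(4·11/45)=-0.0227>−1
Confirm numerically:
  x=-3.415: |R|=0.43577 <1
  x=-2.840: |R|=0.13159 <1
  x=-2.505: |R|=0.02889 <1
  x=-1.982: |R|=0.02174 <1
  x=-4.533: |R|=1.48987 >1
  x=-4.285: |R|=1.20330 >1
Stable set (-4.0909, 0).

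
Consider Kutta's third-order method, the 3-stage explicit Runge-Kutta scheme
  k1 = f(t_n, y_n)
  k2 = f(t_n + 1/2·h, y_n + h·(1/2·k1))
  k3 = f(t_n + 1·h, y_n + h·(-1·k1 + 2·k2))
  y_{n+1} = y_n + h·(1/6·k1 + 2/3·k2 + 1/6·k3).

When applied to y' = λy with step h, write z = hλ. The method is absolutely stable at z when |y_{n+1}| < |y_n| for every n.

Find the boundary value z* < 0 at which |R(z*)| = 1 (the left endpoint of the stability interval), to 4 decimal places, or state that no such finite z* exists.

On y'=λy, z=hλ:
  order 3, 3-stage ⇒ R(z)=1+z+z^2/2+z^3/6
  (e.g. R(-0.67)=0.50432, |R|=0.50432)

Find x<0 with |R(x)|<1.
x=-0.67: |R|=0.5043
|R(-1.38)|=0.1342 |R(-1.3)|=0.1788 |R(-0.62)|=0.5325
Bisect:
  x_lo=-3.3773 |R|=3.0945  x_hi=-0.3948 |R|=0.6729
  mid=-1.88603 |R|=0.22561 →hi
  mid=-2.63166 |R|=1.20650 →lo
  mid=-2.25885 |R|=0.62857 →hi
  mid=-2.44526 |R|=0.89243 →hi
  mid=-2.53846 |R|=1.04278 →lo
  mid=-2.49186 |R|=0.96598 →hi
  mid=-2.51516 |R|=1.00397 →lo
  mid=-2.50351 |R|=0.98488 →hi
  mid=-2.50933 |R|=0.99440 →hi
  mid=-2.51225 |R|=0.99918 →hi
  ...
  [-2.51279,-2.51261] ⇒ x*=-2.5127
Stable set (-2.5127, 0).

z* = -2.5127.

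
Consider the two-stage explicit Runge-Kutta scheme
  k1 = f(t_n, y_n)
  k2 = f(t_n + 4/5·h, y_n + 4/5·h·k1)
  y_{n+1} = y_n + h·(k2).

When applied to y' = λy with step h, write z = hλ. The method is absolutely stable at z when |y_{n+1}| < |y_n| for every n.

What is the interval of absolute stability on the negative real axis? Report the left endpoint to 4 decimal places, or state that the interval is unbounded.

(-1.2500, 0).

On y'=λy, z=hλ:
  k1=λy_n ⇒ h·k1=z·y_n;  k2=λ(1+4/5z)y_n ⇒ h·k2=z(1+4/5z)y_n
  y_{n+1}/y_n = 1 + z(1+4/5z) = 1 + z + 4/5z²
  Hence R(z) = 1 + z + 4/5z².

Find x<0 with |R(x)|<1.
x=-0.75: |R|=0.7000
R=1: x+4/5x²=0 ⇒ x=−5/4=-1.2500; min R=1−1/(4·4/5)=0.6875>−1
Confirm numerically:
  x=-1.174: |R|=0.92862 <1
  x=-1.142: |R|=0.90133 <1
  x=-1.119: |R|=0.88273 <1
  x=-0.822: |R|=0.71855 <1
  x=-1.646: |R|=1.52145 >1
  x=-1.590: |R|=1.43248 >1
  x=-1.408: |R|=1.17797 >1
Stable set (-1.2500, 0).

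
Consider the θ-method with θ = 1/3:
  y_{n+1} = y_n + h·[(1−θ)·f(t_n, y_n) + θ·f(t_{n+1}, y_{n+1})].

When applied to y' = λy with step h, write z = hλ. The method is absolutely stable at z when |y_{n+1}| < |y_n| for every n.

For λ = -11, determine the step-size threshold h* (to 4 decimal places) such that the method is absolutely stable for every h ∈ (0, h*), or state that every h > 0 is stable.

With y'=λy (z=hλ):
  y_{n+1} = y_n + z·[2/3·y_n + 1/3·y_{n+1}] ⇒ (1 − 1/3z)y_{n+1} = (1 + 2/3z)y_n
  ⇒ R(z) = (1 + 2/3z)/(1 − 1/3z).

Solve |R(x)|<1 on ℝ⁻.
x=-1.65: |R|=0.0645
R=−1: 1+2/3x = −1+1/3x ⇒ -1/3x=2 ⇒ x=2/(-1/3)=-6.0000
Confirm numerically:
  x=-5.661: |R|=0.96086 <1
  x=-5.463: |R|=0.93655 <1
  x=-4.673: |R|=0.82706 <1
  x=-6.160: |R|=1.01747 >1
  x=-6.154: |R|=1.01682 >1
  x=-6.153: |R|=1.01672 >1
Stable set (-6.0000, 0).

(-6.0000,0); λ=-11 ⇒ h* = (6)/11 = 0.5455.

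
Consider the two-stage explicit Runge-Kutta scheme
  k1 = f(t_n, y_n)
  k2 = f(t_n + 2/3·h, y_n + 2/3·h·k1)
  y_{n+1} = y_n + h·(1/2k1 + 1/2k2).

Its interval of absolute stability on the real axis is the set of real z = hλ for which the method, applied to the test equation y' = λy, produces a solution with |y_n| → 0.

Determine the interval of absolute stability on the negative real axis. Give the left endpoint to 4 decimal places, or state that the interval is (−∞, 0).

(-3.0000, 0).

Set f=λy, z=hλ:
  k1=λy_n ⇒ h·k1=z·y_n;  k2=λ(1+2/3z)y_n ⇒ h·k2=z(1+2/3z)y_n
  y_{n+1}/y_n = 1 + 1/2z + 1/2z(1+2/3z) = 1 + z + 1/3z²
  ⇒ R(z) = 1 + z + 1/3z².

Boundary: |R(x)|=1, x<0.
x=-1.04: |R|=0.3205
R=1: x+1/3x²=0 ⇒ x=−3=-3.0000; min R=1−1/(4·1/3)=0.2500>−1
Confirm numerically:
  x=-2.351: |R|=0.49140 <1
  x=-1.647: |R|=0.25720 <1
  x=-1.319: |R|=0.26092 <1
  x=-1.317: |R|=0.26116 <1
  x=-3.468: |R|=1.54101 >1
  x=-3.187: |R|=1.19866 >1
  x=-3.028: |R|=1.02826 >1
Stable set (-3.0000, 0).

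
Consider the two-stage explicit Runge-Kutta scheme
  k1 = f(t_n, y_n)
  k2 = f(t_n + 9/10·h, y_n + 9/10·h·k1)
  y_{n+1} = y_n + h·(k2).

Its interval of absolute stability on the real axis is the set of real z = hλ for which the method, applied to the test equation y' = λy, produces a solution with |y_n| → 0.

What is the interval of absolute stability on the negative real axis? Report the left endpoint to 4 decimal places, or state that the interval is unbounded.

(-1.1111, 0).

Set f=λy, z=hλ:
  k1=λy_n ⇒ h·k1=z·y_n;  k2=λ(1+9/10z)y_n ⇒ h·k2=z(1+9/10z)y_n
  y_{n+1}/y_n = 1 + z(1+9/10z) = 1 + z + 9/10z²
  so R(z) = 1 + z + 9/10z².

Boundary: |R(x)|=1, x<0.
x=-1.27: |R|=1.1816
R=1: x+9/10x²=0 ⇒ x=−10/9=-1.1111; min R=1−1/(4·9/10)=0.7222>−1
Confirm numerically:
  x=-0.733: |R|=0.75056 <1
  x=-0.565: |R|=0.72230 <1
  x=-0.462: |R|=0.73010 <1
  x=-0.460: |R|=0.73044 <1
  x=-1.619: |R|=1.74004 >1
  x=-1.454: |R|=1.44870 >1
Interval (-1.1111, 0).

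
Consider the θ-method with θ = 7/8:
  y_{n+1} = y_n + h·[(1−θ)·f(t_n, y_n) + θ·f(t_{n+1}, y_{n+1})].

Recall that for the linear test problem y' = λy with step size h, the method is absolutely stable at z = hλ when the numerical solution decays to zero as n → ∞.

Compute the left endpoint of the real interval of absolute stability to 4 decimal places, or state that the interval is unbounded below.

Test eqn y'=λy, z=hλ:
  y_{n+1} = y_n + z·[1/8·y_n + 7/8·y_{n+1}] ⇒ (1 − 7/8z)y_{n+1} = (1 + 1/8z)y_n
  ⇒ R(z) = (1 + 1/8z)/(1 − 7/8z).

Find x<0 with |R(x)|<1.
x=-1.55: |R|=0.3422
x=-2: |R|=0.2727
x=-10: |R|=0.0256
x=-100: |R|=0.1299
θ=7/8≥1/2 ⇒ |1+1/8x|<|1−7/8x| ∀x<0 ⇒ interval (−∞,0).

(−∞, 0) — no finite endpoint.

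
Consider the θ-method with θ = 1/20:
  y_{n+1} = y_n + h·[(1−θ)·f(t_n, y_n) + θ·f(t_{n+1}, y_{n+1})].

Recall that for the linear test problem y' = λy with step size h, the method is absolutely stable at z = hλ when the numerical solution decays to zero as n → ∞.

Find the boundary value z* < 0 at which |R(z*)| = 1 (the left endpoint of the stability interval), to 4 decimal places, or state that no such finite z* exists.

With y'=λy (z=hλ):
  y_{n+1} = y_n + z·[19/20·y_n + 1/20·y_{n+1}] ⇒ (1 − 1/20z)y_{n+1} = (1 + 19/20z)y_n
  ⇒ R(z) = (1 + 19/20z)/(1 − 1/20z).

Boundary: |R(x)|=1, x<0.
x=-1.65: |R|=0.5242
R=−1: 1+19/20x = −1+1/20x ⇒ -9/10x=2 ⇒ x=2/(-9/10)=-2.2222
Confirm numerically:
  x=-2.192: |R|=0.97549 <1
  x=-1.958: |R|=0.78340 <1
  x=-1.019: |R|=0.03040 <1
  x=-2.533: |R|=1.24826 >1
  x=-2.508: |R|=1.22854 >1
  x=-2.400: |R|=1.14286 >1
So |R|<1 on (-2.2222, 0).

left endpoint -2.2222.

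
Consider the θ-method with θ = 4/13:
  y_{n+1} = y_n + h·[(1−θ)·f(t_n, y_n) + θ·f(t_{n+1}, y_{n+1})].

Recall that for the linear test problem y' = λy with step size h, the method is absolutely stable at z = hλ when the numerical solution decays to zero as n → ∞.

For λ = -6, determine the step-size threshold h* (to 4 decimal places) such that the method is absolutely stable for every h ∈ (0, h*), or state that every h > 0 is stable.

(-5.2000,0); λ=-6 ⇒ h* = (26/5)/6 = 0.8667.

With y'=λy (z=hλ):
  y_{n+1} = y_n + z·[9/13·y_n + 4/13·y_{n+1}] ⇒ (1 − 4/13z)y_{n+1} = (1 + 9/13z)y_n
  Hence R(z) = (1 + 9/13z)/(1 − 4/13z).

Boundary: |R(x)|=1, x<0.
x=-1.13: |R|=0.1615
R=−1: 1+9/13x = −1+4/13x ⇒ -5/13x=2 ⇒ x=2/(-5/13)=-5.2000
Confirm numerically:
  x=-4.760: |R|=0.93134 <1
  x=-3.819: |R|=0.75580 <1
  x=-3.050: |R|=0.57341 <1
  x=-2.476: |R|=0.40534 <1
  x=-5.670: |R|=1.06586 >1
  x=-5.241: |R|=1.00604 >1
Interval (-5.2000, 0).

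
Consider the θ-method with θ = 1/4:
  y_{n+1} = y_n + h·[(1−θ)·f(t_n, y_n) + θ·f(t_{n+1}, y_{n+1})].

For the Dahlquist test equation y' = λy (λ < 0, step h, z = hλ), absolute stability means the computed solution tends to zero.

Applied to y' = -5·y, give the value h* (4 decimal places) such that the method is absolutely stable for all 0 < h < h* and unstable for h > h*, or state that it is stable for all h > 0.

(-4.0000,0); λ=-5 ⇒ h* = (4)/5 = 0.8000.

With y'=λy (z=hλ):
  y_{n+1} = y_n + z·[3/4·y_n + 1/4·y_{n+1}] ⇒ (1 − 1/4z)y_{n+1} = (1 + 3/4z)y_n
  so R(z) = (1 + 3/4z)/(1 − 1/4z).

Solve |R(x)|<1 on ℝ⁻.
x=-0.34: |R|=0.6866
R=−1: 1+3/4x = −1+1/4x ⇒ -1/2x=2 ⇒ x=2/(-1/2)=-4.0000
Confirm numerically:
  x=-3.957: |R|=0.98919 <1
  x=-2.334: |R|=0.47395 <1
  x=-2.169: |R|=0.40639 <1
  x=-4.506: |R|=1.11897 >1
  x=-4.433: |R|=1.10269 >1
  x=-4.162: |R|=1.03970 >1
So |R|<1 on (-4.0000, 0).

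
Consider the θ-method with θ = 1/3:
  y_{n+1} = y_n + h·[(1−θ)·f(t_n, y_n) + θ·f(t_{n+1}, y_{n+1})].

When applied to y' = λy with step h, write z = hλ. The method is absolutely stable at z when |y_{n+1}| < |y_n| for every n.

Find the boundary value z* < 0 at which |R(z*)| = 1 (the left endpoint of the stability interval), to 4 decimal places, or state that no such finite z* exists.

On y'=λy, z=hλ:
  y_{n+1} = y_n + z·[2/3·y_n + 1/3·y_{n+1}] ⇒ (1 − 1/3z)y_{n+1} = (1 + 2/3z)y_n
  so R(z) = (1 + 2/3z)/(1 − 1/3z).

Boundary: |R(x)|=1, x<0.
x=-0.63: |R|=0.4793
R=−1: 1+2/3x = −1+1/3x ⇒ -1/3x=2 ⇒ x=2/(-1/3)=-6.0000
Confirm numerically:
  x=-4.456: |R|=0.79292 <1
  x=-4.280: |R|=0.76374 <1
  x=-4.154: |R|=0.74196 <1
  x=-6.447: |R|=1.04732 >1
  x=-6.320: |R|=1.03433 >1
Interval (-6.0000, 0).

z* = -6.0000.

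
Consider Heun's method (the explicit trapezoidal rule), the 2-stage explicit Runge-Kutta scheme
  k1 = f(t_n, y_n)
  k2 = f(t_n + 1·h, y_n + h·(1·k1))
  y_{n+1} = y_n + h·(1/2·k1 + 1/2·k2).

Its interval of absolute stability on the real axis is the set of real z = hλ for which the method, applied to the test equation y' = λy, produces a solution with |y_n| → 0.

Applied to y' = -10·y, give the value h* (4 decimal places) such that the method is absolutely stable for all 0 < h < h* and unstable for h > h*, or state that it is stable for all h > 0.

Test eqn y'=λy, z=hλ:
  order 2, 2-stage ⇒ R(z)=1+z+z^2/2
  (e.g. R(-1.42)=0.58820, |R|=0.58820)

Solve |R(x)|<1 on ℝ⁻.
x=-1.42: |R|=0.5882
|R(-1.81)|=0.8281 |R(-1.6)|=0.6800 |R(-1.43)|=0.5924
Bisect:
  x_lo=-2.4452 |R|=1.5442  x_hi=-0.1869 |R|=0.8305
  mid=-1.31605 |R|=0.54994 →hi
  mid=-1.88060 |R|=0.88773 →hi
  mid=-2.16288 |R|=1.17614 →lo
  mid=-2.02174 |R|=1.02198 →lo
  mid=-1.95117 |R|=0.95236 →hi
  mid=-1.98646 |R|=0.98655 →hi
  mid=-2.00410 |R|=1.00411 →lo
  mid=-1.99528 |R|=0.99529 →hi
  ...
  [-2.00010,-1.99996] ⇒ x*=-2.0000
So |R|<1 on (-2.0000, 0).

(-2.0000,0); λ=-10 ⇒ h* = 0.2000.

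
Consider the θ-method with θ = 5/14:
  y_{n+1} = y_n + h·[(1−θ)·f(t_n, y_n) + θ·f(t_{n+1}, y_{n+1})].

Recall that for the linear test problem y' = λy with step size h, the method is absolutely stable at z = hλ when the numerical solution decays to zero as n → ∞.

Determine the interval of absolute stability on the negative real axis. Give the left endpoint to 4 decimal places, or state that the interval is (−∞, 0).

(-7.0000, 0).

On y'=λy, z=hλ:
  y_{n+1} = y_n + z·[9/14·y_n + 5/14·y_{n+1}] ⇒ (1 − 5/14z)y_{n+1} = (1 + 9/14z)y_n
  R(z) = (1 + 9/14z)/(1 − 5/14z).

Boundary: |R(x)|=1, x<0.
x=-0.89: |R|=0.3247
R=−1: 1+9/14x = −1+5/14x ⇒ -2/7x=2 ⇒ x=2/(-2/7)=-7.0000
Confirm numerically:
  x=-6.930: |R|=0.99424 <1
  x=-6.875: |R|=0.98966 <1
  x=-6.185: |R|=0.92743 <1
  x=-5.299: |R|=0.83198 <1
  x=-7.226: |R|=1.01803 >1
  x=-7.105: |R|=1.00848 >1
Interval (-7.0000, 0).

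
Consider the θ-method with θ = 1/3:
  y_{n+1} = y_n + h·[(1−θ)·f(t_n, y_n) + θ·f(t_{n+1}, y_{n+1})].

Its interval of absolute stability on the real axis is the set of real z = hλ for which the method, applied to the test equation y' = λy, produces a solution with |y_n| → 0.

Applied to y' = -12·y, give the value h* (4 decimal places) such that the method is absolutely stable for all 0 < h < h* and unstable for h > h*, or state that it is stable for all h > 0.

(-6.0000,0); λ=-12 ⇒ h* = (6)/12 = 0.5000.

Test eqn y'=λy, z=hλ:
  y_{n+1} = y_n + z·[2/3·y_n + 1/3·y_{n+1}] ⇒ (1 − 1/3z)y_{n+1} = (1 + 2/3z)y_n
  ⇒ R(z) = (1 + 2/3z)/(1 − 1/3z).

Need |R(x)|<1, x<0.
x=-0.48: |R|=0.5862
R=−1: 1+2/3x = −1+1/3x ⇒ -1/3x=2 ⇒ x=2/(-1/3)=-6.0000
Confirm numerically:
  x=-4.502: |R|=0.80032 <1
  x=-4.213: |R|=0.75225 <1
  x=-3.948: |R|=0.70466 <1
  x=-6.494: |R|=1.05203 >1
  x=-6.257: |R|=1.02776 >1
  x=-6.128: |R|=1.01402 >1
So |R|<1 on (-6.0000, 0).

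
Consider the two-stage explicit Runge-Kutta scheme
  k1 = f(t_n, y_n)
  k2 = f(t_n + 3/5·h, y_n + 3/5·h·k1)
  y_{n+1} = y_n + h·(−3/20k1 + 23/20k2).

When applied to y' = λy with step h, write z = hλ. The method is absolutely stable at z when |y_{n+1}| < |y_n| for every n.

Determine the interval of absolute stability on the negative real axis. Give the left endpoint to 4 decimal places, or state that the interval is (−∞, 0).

(-1.4493, 0).

On y'=λy, z=hλ:
  k1=λy_n ⇒ h·k1=z·y_n;  k2=λ(1+3/5z)y_n ⇒ h·k2=z(1+3/5z)y_n
  y_{n+1}/y_n = 1 − 3/20z + 23/20z(1+3/5z) = 1 + z + 69/100z²
  ⇒ R(z) = 1 + z + 69/100z².

Find x<0 with |R(x)|<1.
x=-1.01: |R|=0.6939
R=1: x+69/100x²=0 ⇒ x=−100/69=-1.4493; min R=1−1/(4·69/100)=0.6377>−1
Confirm numerically:
  x=-1.264: |R|=0.83841 <1
  x=-1.116: |R|=0.74336 <1
  x=-0.804: |R|=0.64203 <1
  x=-1.704: |R|=1.29950 >1
  x=-1.702: |R|=1.29679 >1
  x=-1.529: |R|=1.08411 >1
Stable set (-1.4493, 0).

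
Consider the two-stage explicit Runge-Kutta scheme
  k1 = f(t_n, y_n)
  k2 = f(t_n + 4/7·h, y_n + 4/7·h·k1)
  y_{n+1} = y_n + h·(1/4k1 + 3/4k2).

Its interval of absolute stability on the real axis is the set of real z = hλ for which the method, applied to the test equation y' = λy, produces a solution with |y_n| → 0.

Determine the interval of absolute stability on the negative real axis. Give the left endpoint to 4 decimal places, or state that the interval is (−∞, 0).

Test eqn y'=λy, z=hλ:
  k1=λy_n ⇒ h·k1=z·y_n;  k2=λ(1+4/7z)y_n ⇒ h·k2=z(1+4/7z)y_n
  y_{n+1}/y_n = 1 + 1/4z + 3/4z(1+4/7z) = 1 + z + 3/7z²
  R(z) = 1 + z + 3/7z².

Find x<0 with |R(x)|<1.
x=-1.68: |R|=0.5296
R=1: x+3/7x²=0 ⇒ x=−7/3=-2.3333; min R=1−1/(4·3/7)=0.4167>−1
Confirm numerically:
  x=-2.247: |R|=0.91686 <1
  x=-2.155: |R|=0.83530 <1
  x=-2.138: |R|=0.82102 <1
  x=-2.660: |R|=1.37240 >1
  x=-2.557: |R|=1.24511 >1
  x=-2.403: |R|=1.07175 >1
Interval (-2.3333, 0).

z∈(-2.3333,0).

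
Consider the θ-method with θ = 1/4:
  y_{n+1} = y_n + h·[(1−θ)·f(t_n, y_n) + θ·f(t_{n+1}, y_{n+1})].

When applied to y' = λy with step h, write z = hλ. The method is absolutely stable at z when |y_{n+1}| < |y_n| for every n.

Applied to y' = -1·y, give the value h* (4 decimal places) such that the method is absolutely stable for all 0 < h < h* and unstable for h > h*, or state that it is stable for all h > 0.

With y'=λy (z=hλ):
  y_{n+1} = y_n + z·[3/4·y_n + 1/4·y_{n+1}] ⇒ (1 − 1/4z)y_{n+1} = (1 + 3/4z)y_n
  ⇒ R(z) = (1 + 3/4z)/(1 − 1/4z).

Boundary: |R(x)|=1, x<0.
x=-0.6: |R|=0.4783
R=−1: 1+3/4x = −1+1/4x ⇒ -1/2x=2 ⇒ x=2/(-1/2)=-4.0000
Confirm numerically:
  x=-3.729: |R|=0.92987 <1
  x=-3.166: |R|=0.76723 <1
  x=-1.948: |R|=0.31002 <1
  x=-4.513: |R|=1.12052 >1
  x=-4.257: |R|=1.06225 >1
Interval (-4.0000, 0).

(-4.0000,0); λ=-1 ⇒ h* = (4)/1 = 4.0000.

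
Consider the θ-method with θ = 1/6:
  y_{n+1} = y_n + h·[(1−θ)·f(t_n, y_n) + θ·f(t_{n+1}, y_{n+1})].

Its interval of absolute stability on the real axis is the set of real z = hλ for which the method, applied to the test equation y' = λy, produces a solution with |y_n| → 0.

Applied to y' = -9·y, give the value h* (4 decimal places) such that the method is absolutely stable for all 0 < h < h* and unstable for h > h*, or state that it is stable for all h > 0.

(-3.0000,0); λ=-9 ⇒ h* = (3)/9 = 0.3333.

On y'=λy, z=hλ:
  y_{n+1} = y_n + z·[5/6·y_n + 1/6·y_{n+1}] ⇒ (1 − 1/6z)y_{n+1} = (1 + 5/6z)y_n
  R(z) = (1 + 5/6z)/(1 − 1/6z).

Boundary: |R(x)|=1, x<0.
x=-0.93: |R|=0.1948
R=−1: 1+5/6x = −1+1/6x ⇒ -2/3x=2 ⇒ x=2/(-2/3)=-3.0000
Confirm numerically:
  x=-2.501: |R|=0.76520 <1
  x=-1.432: |R|=0.15608 <1
  x=-1.293: |R|=0.06376 <1
  x=-3.512: |R|=1.21531 >1
  x=-3.447: |R|=1.18927 >1
  x=-3.053: |R|=1.02342 >1
Stable set (-3.0000, 0).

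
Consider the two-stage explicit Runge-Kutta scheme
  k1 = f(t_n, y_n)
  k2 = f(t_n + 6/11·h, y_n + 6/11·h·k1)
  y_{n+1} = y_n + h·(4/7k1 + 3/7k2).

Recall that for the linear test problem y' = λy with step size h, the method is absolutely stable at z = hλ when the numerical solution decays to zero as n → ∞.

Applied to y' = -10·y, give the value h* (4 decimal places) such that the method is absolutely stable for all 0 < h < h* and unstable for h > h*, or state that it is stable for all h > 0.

Set f=λy, z=hλ:
  k1=λy_n ⇒ h·k1=z·y_n;  k2=λ(1+6/11z)y_n ⇒ h·k2=z(1+6/11z)y_n
  y_{n+1}/y_n = 1 + 4/7z + 3/7z(1+6/11z) = 1 + z + 18/77z²
  R(z) = 1 + z + 18/77z².

Solve |R(x)|<1 on ℝ⁻.
x=-1.39: |R|=0.0617
R=1: x+18/77x²=0 ⇒ x=−77/18=-4.2778; min R=1−1/(4·18/77)=-0.0694>−1
Confirm numerically:
  x=-4.076: |R|=0.80774 <1
  x=-3.678: |R|=0.48432 <1
  x=-3.571: |R|=0.41000 <1
  x=-3.259: |R|=0.22385 <1
  x=-4.878: |R|=1.68444 >1
  x=-4.451: |R|=1.18024 >1
Interval (-4.2778, 0).

(-4.2778,0); λ=-10 ⇒ h* = (77/18)/10 = 0.4278.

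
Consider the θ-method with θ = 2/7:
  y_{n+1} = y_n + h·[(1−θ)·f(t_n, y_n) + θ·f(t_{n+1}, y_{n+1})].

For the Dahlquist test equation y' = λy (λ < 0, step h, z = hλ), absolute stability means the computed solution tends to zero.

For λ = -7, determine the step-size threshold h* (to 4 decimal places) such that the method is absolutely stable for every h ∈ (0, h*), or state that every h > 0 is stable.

(-4.6667,0); λ=-7 ⇒ h* = (14/3)/7 = 0.6667.

On y'=λy, z=hλ:
  y_{n+1} = y_n + z·[5/7·y_n + 2/7·y_{n+1}] ⇒ (1 − 2/7z)y_{n+1} = (1 + 5/7z)y_n
  ⇒ R(z) = (1 + 5/7z)/(1 − 2/7z).

Boundary: |R(x)|=1, x<0.
x=-0.76: |R|=0.3756
R=−1: 1+5/7x = −1+2/7x ⇒ -3/7x=2 ⇒ x=2/(-3/7)=-4.6667
Confirm numerically:
  x=-4.067: |R|=0.88113 <1
  x=-3.375: |R|=0.71818 <1
  x=-2.731: |R|=0.53402 <1
  x=-4.975: |R|=1.05457 >1
  x=-4.971: |R|=1.05389 >1
  x=-4.746: |R|=1.01443 >1
Stable set (-4.6667, 0).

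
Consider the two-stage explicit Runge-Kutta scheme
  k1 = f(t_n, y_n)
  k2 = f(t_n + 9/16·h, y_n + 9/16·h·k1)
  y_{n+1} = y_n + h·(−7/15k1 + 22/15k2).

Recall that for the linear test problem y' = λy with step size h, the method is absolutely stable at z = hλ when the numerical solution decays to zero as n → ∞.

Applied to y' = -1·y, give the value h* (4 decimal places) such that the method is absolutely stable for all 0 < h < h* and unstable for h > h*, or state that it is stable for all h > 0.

On y'=λy, z=hλ:
  k1=λy_n ⇒ h·k1=z·y_n;  k2=λ(1+9/16z)y_n ⇒ h·k2=z(1+9/16z)y_n
  y_{n+1}/y_n = 1 − 7/15z + 22/15z(1+9/16z) = 1 + z + 33/40z²
  R(z) = 1 + z + 33/40z².

Find x<0 with |R(x)|<1.
x=-0.56: |R|=0.6987
R=1: x+33/40x²=0 ⇒ x=−40/33=-1.2121; min R=1−1/(4·33/40)=0.6970>−1
Confirm numerically:
  x=-1.140: |R|=0.93217 <1
  x=-0.987: |R|=0.81669 <1
  x=-0.697: |R|=0.70379 <1
  x=-1.267: |R|=1.05736 >1
  x=-1.244: |R|=1.03272 >1
Stable set (-1.2121, 0).

(-1.2121,0); λ=-1 ⇒ h* = (40/33)/1 = 1.2121.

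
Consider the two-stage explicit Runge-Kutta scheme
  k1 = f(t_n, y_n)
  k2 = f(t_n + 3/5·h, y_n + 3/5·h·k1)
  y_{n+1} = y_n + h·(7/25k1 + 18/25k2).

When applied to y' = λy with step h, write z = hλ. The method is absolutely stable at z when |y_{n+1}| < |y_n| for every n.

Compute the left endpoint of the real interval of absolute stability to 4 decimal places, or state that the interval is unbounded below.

z* = -2.3148.

Set f=λy, z=hλ:
  k1=λy_n ⇒ h·k1=z·y_n;  k2=λ(1+3/5z)y_n ⇒ h·k2=z(1+3/5z)y_n
  y_{n+1}/y_n = 1 + 7/25z + 18/25z(1+3/5z) = 1 + z + 54/125z²
  R(z) = 1 + z + 54/125z².

Boundary: |R(x)|=1, x<0.
x=-0.83: |R|=0.4676
R=1: x+54/125x²=0 ⇒ x=−125/54=-2.3148; min R=1−1/(4·54/125)=0.4213>−1
Confirm numerically:
  x=-2.095: |R|=0.80106 <1
  x=-1.247: |R|=0.42476 <1
  x=-1.204: |R|=0.42223 <1
  x=-2.793: |R|=1.57697 >1
  x=-2.666: |R|=1.40446 >1
Interval (-2.3148, 0).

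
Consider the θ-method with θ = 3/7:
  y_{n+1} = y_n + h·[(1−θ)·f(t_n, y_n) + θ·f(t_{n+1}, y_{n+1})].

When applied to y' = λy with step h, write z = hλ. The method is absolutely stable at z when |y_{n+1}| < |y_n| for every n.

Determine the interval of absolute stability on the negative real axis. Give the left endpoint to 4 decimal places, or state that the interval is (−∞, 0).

With y'=λy (z=hλ):
  y_{n+1} = y_n + z·[4/7·y_n + 3/7·y_{n+1}] ⇒ (1 − 3/7z)y_{n+1} = (1 + 4/7z)y_n
  ⇒ R(z) = (1 + 4/7z)/(1 − 3/7z).

Solve |R(x)|<1 on ℝ⁻.
x=-0.67: |R|=0.4795
R=−1: 1+4/7x = −1+3/7x ⇒ -1/7x=2 ⇒ x=2/(-1/7)=-14.0000
Confirm numerically:
  x=-13.300: |R|=0.98507 <1
  x=-10.944: |R|=0.92328 <1
  x=-10.918: |R|=0.92247 <1
  x=-6.358: |R|=0.70691 <1
  x=-14.563: |R|=1.01111 >1
  x=-14.472: |R|=1.00936 >1
  x=-14.062: |R|=1.00126 >1
Interval (-14.0000, 0).

z∈(-14.0000,0).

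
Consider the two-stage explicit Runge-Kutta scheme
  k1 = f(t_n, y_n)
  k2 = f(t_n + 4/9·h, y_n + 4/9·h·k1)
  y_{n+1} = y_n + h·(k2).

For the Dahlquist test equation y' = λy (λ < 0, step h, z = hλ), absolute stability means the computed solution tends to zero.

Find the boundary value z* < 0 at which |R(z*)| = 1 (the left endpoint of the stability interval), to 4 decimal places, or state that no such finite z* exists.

left endpoint -2.2500.

With y'=λy (z=hλ):
  k1=λy_n ⇒ h·k1=z·y_n;  k2=λ(1+4/9z)y_n ⇒ h·k2=z(1+4/9z)y_n
  y_{n+1}/y_n = 1 + z(1+4/9z) = 1 + z + 4/9z²
  so R(z) = 1 + z + 4/9z².

Boundary: |R(x)|=1, x<0.
x=-1.45: |R|=0.4844
R=1: x+4/9x²=0 ⇒ x=−9/4=-2.2500; min R=1−1/(4·4/9)=0.4375>−1
Confirm numerically:
  x=-2.185: |R|=0.93688 <1
  x=-1.953: |R|=0.74220 <1
  x=-0.954: |R|=0.45050 <1
  x=-2.785: |R|=1.66221 >1
  x=-2.438: |R|=1.20371 >1
  x=-2.378: |R|=1.13528 >1
So |R|<1 on (-2.2500, 0).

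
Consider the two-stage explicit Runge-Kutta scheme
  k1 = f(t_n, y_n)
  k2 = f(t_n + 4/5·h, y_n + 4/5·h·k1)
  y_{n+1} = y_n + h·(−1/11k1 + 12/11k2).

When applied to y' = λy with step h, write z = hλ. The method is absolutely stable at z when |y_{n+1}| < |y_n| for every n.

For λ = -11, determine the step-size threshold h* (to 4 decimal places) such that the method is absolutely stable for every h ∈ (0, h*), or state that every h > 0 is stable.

Set f=λy, z=hλ:
  k1=λy_n ⇒ h·k1=z·y_n;  k2=λ(1+4/5z)y_n ⇒ h·k2=z(1+4/5z)y_n
  y_{n+1}/y_n = 1 − 1/11z + 12/11z(1+4/5z) = 1 + z + 48/55z²
  Hence R(z) = 1 + z + 48/55z².

Find x<0 with |R(x)|<1.
x=-0.69: |R|=0.7255
R=1: x+48/55x²=0 ⇒ x=−55/48=-1.1458; min R=1−1/(4·48/55)=0.7135>−1
Confirm numerically:
  x=-0.811: |R|=0.76301 <1
  x=-0.627: |R|=0.71609 <1
  x=-0.591: |R|=0.71383 <1
  x=-0.581: |R|=0.71360 <1
  x=-1.261: |R|=1.12674 >1
  x=-1.233: |R|=1.09380 >1
Stable set (-1.1458, 0).

(-1.1458,0); λ=-11 ⇒ h* = (55/48)/11 = 0.1042.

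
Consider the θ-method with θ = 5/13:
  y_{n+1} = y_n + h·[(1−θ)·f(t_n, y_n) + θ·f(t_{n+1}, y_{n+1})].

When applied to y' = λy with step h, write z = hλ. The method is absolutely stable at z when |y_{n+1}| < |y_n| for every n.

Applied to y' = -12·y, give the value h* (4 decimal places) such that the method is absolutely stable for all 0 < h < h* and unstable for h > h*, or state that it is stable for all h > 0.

(-8.6667,0); λ=-12 ⇒ h* = (26/3)/12 = 0.7222.

Test eqn y'=λy, z=hλ:
  y_{n+1} = y_n + z·[8/13·y_n + 5/13·y_{n+1}] ⇒ (1 − 5/13z)y_{n+1} = (1 + 8/13z)y_n
  Hence R(z) = (1 + 8/13z)/(1 − 5/13z).

Solve |R(x)|<1 on ℝ⁻.
x=-0.68: |R|=0.4610
R=−1: 1+8/13x = −1+5/13x ⇒ -3/13x=2 ⇒ x=2/(-3/13)=-8.6667
Confirm numerically:
  x=-8.501: |R|=0.99105 <1
  x=-6.482: |R|=0.85567 <1
  x=-6.423: |R|=0.85080 <1
  x=-5.480: |R|=0.76337 <1
  x=-9.216: |R|=1.02789 >1
  x=-9.021: |R|=1.01829 >1
  x=-8.862: |R|=1.01023 >1
So |R|<1 on (-8.6667, 0).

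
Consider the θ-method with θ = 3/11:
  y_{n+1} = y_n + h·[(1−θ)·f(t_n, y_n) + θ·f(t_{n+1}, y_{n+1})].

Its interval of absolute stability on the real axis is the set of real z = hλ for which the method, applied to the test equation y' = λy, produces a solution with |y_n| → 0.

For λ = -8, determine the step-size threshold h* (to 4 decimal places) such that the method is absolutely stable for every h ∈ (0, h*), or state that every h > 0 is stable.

Test eqn y'=λy, z=hλ:
  y_{n+1} = y_n + z·[8/11·y_n + 3/11·y_{n+1}] ⇒ (1 − 3/11z)y_{n+1} = (1 + 8/11z)y_n
  R(z) = (1 + 8/11z)/(1 − 3/11z).

Solve |R(x)|<1 on ℝ⁻.
x=-0.49: |R|=0.5678
R=−1: 1+8/11x = −1+3/11x ⇒ -5/11x=2 ⇒ x=2/(-5/11)=-4.4000
Confirm numerically:
  x=-4.303: |R|=0.97971 <1
  x=-2.859: |R|=0.60643 <1
  x=-1.886: |R|=0.24541 <1
  x=-4.897: |R|=1.09673 >1
  x=-4.458: |R|=1.01190 >1
Stable set (-4.4000, 0).

(-4.4000,0); λ=-8 ⇒ h* = (22/5)/8 = 0.5500.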